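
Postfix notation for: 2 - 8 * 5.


* has higher precedence, evaluate 8*5 first
Postfix: 2 8 5 * -


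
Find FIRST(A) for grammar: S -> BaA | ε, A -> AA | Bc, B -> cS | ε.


Per alternative of A: FIRST(AA) = {c}; FIRST(Bc) = {c}
FIRST(A) = {c}


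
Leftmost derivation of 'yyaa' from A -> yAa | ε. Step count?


Derivation: A => yAa => yyAaa => yyaa
Steps: 3


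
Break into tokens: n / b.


Scan left to right, longest-match per lexeme
Tokens: ID(n), OP(/), ID(b)


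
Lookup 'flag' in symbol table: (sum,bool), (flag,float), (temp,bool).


Lookup 'flag' → type float


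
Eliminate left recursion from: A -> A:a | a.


Left-recursive alternatives: A:a; non-recursive: a
Introduce A': A -> aA', A' -> :aA' | ε


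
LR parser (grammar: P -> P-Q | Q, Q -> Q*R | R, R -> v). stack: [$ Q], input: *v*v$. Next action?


shift '*' to continue Q -> Q*R
Action: shift


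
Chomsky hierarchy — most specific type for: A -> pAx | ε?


Single nonterminal LHS, but p^n x^n is not regular
Classification: Type 2 (Context-Free)


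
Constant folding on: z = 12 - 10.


12 - 10 = 2 at compile time
Optimized: z = 2


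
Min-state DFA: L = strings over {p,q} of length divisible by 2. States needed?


Track length mod 2: states 0..1, accept at 0
Minimal DFA: 2 states


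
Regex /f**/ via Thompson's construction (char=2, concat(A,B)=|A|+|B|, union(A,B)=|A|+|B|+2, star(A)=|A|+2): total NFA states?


Syntax tree has 1 char leaf(s), 0 union(s), 2 star(s)
chars contribute 1×2 = 2; each union adds +2; each star adds +2
Total: 2 + 0 + 4 = 6 states


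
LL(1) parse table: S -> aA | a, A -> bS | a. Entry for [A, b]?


For [A, b]: 'b' ∈ FIRST(bS)
Entry: A -> bS


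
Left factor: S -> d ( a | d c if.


Common prefix: 'd'
Factored: S -> d S', S' -> ( a | c if


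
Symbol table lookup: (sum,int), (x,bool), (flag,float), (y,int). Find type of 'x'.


Lookup 'x' → type bool


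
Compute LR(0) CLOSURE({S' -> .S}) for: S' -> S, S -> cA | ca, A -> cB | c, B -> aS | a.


Start: S' -> .S
For each item with dot before a nonterminal B, add B -> .γ for every B-production
Closure: [S' -> .S, S -> .cA, S -> .ca]


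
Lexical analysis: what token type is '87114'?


Pattern: digits only
Type: INTEGER_LITERAL


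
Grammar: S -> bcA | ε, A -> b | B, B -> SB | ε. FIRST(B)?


Per alternative of B: FIRST(SB) = {b, ε}; FIRST(ε) = {ε}
FIRST(B) = {b, ε}


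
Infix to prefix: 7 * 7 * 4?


left-to-right (same/higher precedence on left): tree is (* (* 7 7) 4)
Prefix: * * 7 7 4


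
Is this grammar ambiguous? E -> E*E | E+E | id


'id*id+id' has two parse trees (no precedence encoded between * and +)
Ambiguous


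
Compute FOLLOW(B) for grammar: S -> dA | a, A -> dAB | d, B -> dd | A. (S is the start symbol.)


$ ∈ FOLLOW(S). For each A -> αBβ: add FIRST(β)\{ε} to FOLLOW(B); if β nullable, add FOLLOW(A).
FOLLOW(B) = {$, d}


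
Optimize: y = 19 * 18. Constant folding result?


19 * 18 = 342 at compile time
Optimized: y = 342


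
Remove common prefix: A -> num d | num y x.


Common prefix: 'num'
Factored: A -> num A', A' -> d | y x


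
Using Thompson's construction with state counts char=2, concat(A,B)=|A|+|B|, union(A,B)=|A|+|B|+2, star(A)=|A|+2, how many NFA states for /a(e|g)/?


Syntax tree has 3 char leaf(s), 1 union(s), 0 star(s)
chars contribute 3×2 = 6; each union adds +2; each star adds +2
Total: 6 + 2 + 0 = 8 states


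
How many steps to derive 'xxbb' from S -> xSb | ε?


Derivation: S => xSb => xxSbb => xxbb
Steps: 3


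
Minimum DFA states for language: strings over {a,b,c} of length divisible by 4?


Track length mod 4: states 0..3, accept at 0
Minimal DFA: 4 states


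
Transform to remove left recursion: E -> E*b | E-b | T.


Left-recursive alternatives: E*b, E-b; non-recursive: T
Introduce E': E -> TE', E' -> *bE' | -bE' | ε


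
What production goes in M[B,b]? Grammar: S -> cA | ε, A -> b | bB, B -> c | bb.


For [B, b]: 'b' ∈ FIRST(bb)
Entry: B -> bb


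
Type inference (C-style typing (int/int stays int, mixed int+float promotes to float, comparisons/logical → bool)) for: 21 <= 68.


Operand types: int <= int
Rule: comparison yields bool
Result type: bool


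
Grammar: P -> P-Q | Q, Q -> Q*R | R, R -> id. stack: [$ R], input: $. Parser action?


'R' (not preceded by Q*) is the handle for Q -> R
Action: reduce (Q -> R)


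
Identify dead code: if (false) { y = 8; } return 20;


condition is constant false, so the whole block is unreachable
Dead: 'if (false) { y = 8; }'


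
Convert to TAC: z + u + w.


Break into single-operator statements:
t1 = z + u
t2 = t1 + w


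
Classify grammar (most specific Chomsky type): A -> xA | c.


Right-linear: every RHS is a terminal or a terminal followed by one nonterminal
Classification: Type 3 (Regular)


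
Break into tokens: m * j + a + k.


Scan left to right, longest-match per lexeme
Tokens: ID(m), OP(*), ID(j), OP(+), ID(a), OP(+), ID(k)


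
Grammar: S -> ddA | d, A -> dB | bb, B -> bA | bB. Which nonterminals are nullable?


A nonterminal is nullable iff some alternative derives ε (directly, or every symbol in it is nullable)
Nullable: {}


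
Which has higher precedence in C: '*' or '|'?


'*' is multiplicative (level 10); '|' is bitwise OR (level 3)
Higher level binds tighter
'*' has higher precedence than '|'


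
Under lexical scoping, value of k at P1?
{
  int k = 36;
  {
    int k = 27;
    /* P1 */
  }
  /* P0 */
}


k declared in the same block as P1
k = 27


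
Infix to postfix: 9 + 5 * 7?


* has higher precedence, evaluate 5*7 first
Postfix: 9 5 7 * +


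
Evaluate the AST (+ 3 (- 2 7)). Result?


Evaluate inner: (- 2 7) = -5
Evaluate root: (+ 3 -5) = -2
Result: -2


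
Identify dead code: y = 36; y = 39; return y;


first assignment to y is overwritten before any read
Dead: 'y = 36'


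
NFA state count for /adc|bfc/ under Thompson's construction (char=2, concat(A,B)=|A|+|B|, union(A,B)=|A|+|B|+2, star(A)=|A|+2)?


Syntax tree has 6 char leaf(s), 1 union(s), 0 star(s)
chars contribute 6×2 = 12; each union adds +2; each star adds +2
Total: 12 + 2 + 0 = 14 states


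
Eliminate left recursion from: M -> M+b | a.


Left-recursive alternatives: M+b; non-recursive: a
Introduce M': M -> aM', M' -> +bM' | ε


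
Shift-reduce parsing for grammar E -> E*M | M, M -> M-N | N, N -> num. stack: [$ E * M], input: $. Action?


handle 'E*M' on top; lookahead ∈ FOLLOW(E) = {*, $}
Action: reduce (E -> E*M)


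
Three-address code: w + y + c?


Break into single-operator statements:
t1 = w + y
t2 = t1 + c


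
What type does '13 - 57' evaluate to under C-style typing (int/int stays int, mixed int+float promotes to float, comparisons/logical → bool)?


Operand types: int - int
Rule: mixed int/float promotes to float; int/int stays int
Result type: int


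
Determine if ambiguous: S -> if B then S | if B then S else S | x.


dangling else: 'if B then if B then x else x' parses two ways
Ambiguous


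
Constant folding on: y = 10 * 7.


10 * 7 = 70 at compile time
Optimized: y = 70


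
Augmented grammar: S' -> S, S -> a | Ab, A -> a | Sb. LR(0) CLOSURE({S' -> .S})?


Start: S' -> .S
For each item with dot before a nonterminal B, add B -> .γ for every B-production
Closure: [S' -> .S, S -> .a, S -> .Ab, A -> .a, A -> .Sb]


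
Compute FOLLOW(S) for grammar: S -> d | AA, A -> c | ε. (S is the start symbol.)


$ ∈ FOLLOW(S). For each A -> αBβ: add FIRST(β)\{ε} to FOLLOW(B); if β nullable, add FOLLOW(A).
FOLLOW(S) = {$}


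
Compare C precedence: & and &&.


'&' is bitwise AND (level 5); '&&' is logical AND (level 2)
Higher level binds tighter
'&' has higher precedence than '&&'


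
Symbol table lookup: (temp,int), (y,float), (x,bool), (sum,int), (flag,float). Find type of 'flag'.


Lookup 'flag' → type float


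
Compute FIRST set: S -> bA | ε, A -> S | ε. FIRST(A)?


Per alternative of A: FIRST(S) = {b, ε}; FIRST(ε) = {ε}
FIRST(A) = {b, ε}


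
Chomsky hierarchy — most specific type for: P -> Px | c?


Left-linear: every RHS is a terminal or one nonterminal followed by a terminal
Classification: Type 3 (Regular)


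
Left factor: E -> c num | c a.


Common prefix: 'c'
Factored: E -> c E', E' -> num | a


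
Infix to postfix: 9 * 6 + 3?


Left to right (same or higher precedence on left)
Postfix: 9 6 * 3 +


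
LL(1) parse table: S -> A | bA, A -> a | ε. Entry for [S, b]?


For [S, b]: 'b' ∈ FIRST(bA)
Entry: S -> bA


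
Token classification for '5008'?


Pattern: digits only
Type: INTEGER_LITERAL


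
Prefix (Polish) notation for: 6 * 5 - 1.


left-to-right (same/higher precedence on left): tree is (- (* 6 5) 1)
Prefix: - * 6 5 1


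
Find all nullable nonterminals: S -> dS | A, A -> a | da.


A nonterminal is nullable iff some alternative derives ε (directly, or every symbol in it is nullable)
Nullable: {}


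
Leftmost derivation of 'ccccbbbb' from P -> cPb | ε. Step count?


Derivation: P => cPb => ccPbb => cccPbbb => ccccPbbbb => ccccbbbb
Steps: 5


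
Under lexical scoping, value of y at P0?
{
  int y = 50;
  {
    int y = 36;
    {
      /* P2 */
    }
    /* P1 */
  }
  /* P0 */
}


y declared in the same block as P0
y = 50


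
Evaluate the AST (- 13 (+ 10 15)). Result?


Evaluate inner: (+ 10 15) = 25
Evaluate root: (- 13 25) = -12
Result: -12


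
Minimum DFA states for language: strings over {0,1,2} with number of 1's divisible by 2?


Track (count of 1) mod 2: states 0..1, accept at 0
Minimal DFA: 2 states


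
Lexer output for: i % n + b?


Scan left to right, longest-match per lexeme
Tokens: ID(i), OP(%), ID(n), OP(+), ID(b)


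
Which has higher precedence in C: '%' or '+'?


'%' is multiplicative (level 10); '+' is additive (level 9)
Higher level binds tighter
'%' has higher precedence than '+'


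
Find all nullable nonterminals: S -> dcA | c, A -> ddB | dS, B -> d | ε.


A nonterminal is nullable iff some alternative derives ε (directly, or every symbol in it is nullable)
Nullable: {B}


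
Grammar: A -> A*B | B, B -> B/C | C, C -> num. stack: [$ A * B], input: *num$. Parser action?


handle 'A*B' on top; lookahead ∈ FOLLOW(A) = {*, $}
Action: reduce (A -> A*B)


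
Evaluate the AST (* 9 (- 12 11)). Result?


Evaluate inner: (- 12 11) = 1
Evaluate root: (* 9 1) = 9
Result: 9


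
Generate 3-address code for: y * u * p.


Break into single-operator statements:
t1 = y * u
t2 = t1 * p


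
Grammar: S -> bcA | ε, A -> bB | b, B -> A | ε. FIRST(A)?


Per alternative of A: FIRST(bB) = {b}; FIRST(b) = {b}
FIRST(A) = {b}


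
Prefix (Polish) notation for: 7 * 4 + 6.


left-to-right (same/higher precedence on left): tree is (+ (* 7 4) 6)
Prefix: + * 7 4 6


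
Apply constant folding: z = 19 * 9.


19 * 9 = 171 at compile time
Optimized: z = 171


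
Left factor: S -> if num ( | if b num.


Common prefix: 'if'
Factored: S -> if S', S' -> num ( | b num


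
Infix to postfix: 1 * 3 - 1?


Left to right (same or higher precedence on left)
Postfix: 1 3 * 1 -


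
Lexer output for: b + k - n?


Scan left to right, longest-match per lexeme
Tokens: ID(b), OP(+), ID(k), OP(-), ID(n)


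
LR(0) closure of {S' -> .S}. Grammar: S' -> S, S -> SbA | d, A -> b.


Start: S' -> .S
For each item with dot before a nonterminal B, add B -> .γ for every B-production
Closure: [S' -> .S, S -> .SbA, S -> .d]


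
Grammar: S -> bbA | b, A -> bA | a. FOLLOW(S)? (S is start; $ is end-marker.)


$ ∈ FOLLOW(S). For each A -> αBβ: add FIRST(β)\{ε} to FOLLOW(B); if β nullable, add FOLLOW(A).
FOLLOW(S) = {$}


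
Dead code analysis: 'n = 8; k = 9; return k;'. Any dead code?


n is assigned but never read
Dead: 'n = 8'


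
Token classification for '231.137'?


Pattern: digits with a decimal point
Type: FLOAT_LITERAL


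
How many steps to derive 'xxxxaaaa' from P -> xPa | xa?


Derivation: P => xPa => xxPaa => xxxPaaa => xxxxaaaa
Steps: 4


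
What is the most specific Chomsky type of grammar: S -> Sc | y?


Left-linear: every RHS is a terminal or one nonterminal followed by a terminal
Classification: Type 3 (Regular)


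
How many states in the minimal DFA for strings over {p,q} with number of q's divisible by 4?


Track (count of q) mod 4: states 0..3, accept at 0
Minimal DFA: 4 states


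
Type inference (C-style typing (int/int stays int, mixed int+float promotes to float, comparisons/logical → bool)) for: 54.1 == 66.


Operand types: float == int
Rule: comparison yields bool
Result type: bool


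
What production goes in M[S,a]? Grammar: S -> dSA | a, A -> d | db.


For [S, a]: 'a' ∈ FIRST(a)
Entry: S -> a


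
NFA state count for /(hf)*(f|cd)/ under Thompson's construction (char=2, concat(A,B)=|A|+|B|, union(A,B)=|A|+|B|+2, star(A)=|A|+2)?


Syntax tree has 5 char leaf(s), 1 union(s), 1 star(s)
chars contribute 5×2 = 10; each union adds +2; each star adds +2
Total: 10 + 2 + 2 = 14 states


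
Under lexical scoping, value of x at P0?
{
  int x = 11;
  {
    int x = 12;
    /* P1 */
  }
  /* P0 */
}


x declared in the same block as P0
x = 11


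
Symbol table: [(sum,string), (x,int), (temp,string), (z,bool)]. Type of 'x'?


Lookup 'x' → type int


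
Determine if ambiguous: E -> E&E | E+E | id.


'id&id+id' has two parse trees (no precedence encoded between & and +)
Ambiguous


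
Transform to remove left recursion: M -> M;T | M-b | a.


Left-recursive alternatives: M;T, M-b; non-recursive: a
Introduce M': M -> aM', M' -> ;TM' | -bM' | ε


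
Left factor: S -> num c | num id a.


Common prefix: 'num'
Factored: S -> num S', S' -> c | id a


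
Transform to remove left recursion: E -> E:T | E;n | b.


Left-recursive alternatives: E:T, E;n; non-recursive: b
Introduce E': E -> bE', E' -> :TE' | ;nE' | ε


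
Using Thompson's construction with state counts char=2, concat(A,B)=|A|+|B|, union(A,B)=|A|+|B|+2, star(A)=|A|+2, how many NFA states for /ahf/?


Syntax tree has 3 char leaf(s), 0 union(s), 0 star(s)
chars contribute 3×2 = 6; each union adds +2; each star adds +2
Total: 6 + 0 + 0 = 6 states


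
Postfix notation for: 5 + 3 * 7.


* has higher precedence, evaluate 3*7 first
Postfix: 5 3 7 * +


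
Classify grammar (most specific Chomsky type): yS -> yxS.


LHS has context (more than one symbol) and |LHS| ≤ |RHS|
Classification: Type 1 (Context-Sensitive)


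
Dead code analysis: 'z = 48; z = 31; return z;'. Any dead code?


first assignment to z is overwritten before any read
Dead: 'z = 48'


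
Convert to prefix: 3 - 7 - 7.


left-to-right (same/higher precedence on left): tree is (- (- 3 7) 7)
Prefix: - - 3 7 7


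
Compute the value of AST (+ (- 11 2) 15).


Evaluate inner: (- 11 2) = 9
Evaluate root: (+ 9 15) = 24
Result: 24


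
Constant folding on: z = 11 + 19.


11 + 19 = 30 at compile time
Optimized: z = 30


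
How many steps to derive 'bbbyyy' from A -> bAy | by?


Derivation: A => bAy => bbAyy => bbbyyy
Steps: 3


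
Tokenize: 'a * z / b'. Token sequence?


Scan left to right, longest-match per lexeme
Tokens: ID(a), OP(*), ID(z), OP(/), ID(b)


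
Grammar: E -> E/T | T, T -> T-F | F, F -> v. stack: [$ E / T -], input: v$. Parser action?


no handle; shift 'v'
Action: shift


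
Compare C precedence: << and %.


'%' is multiplicative (level 10); '<<' is shift (level 8)
Higher level binds tighter
'%' has higher precedence than '<<'


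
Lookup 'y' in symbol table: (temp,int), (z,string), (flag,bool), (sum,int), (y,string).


Lookup 'y' → type string


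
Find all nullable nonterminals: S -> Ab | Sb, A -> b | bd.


A nonterminal is nullable iff some alternative derives ε (directly, or every symbol in it is nullable)
Nullable: {}


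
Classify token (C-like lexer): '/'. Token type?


Pattern: operator symbol
Type: OPERATOR


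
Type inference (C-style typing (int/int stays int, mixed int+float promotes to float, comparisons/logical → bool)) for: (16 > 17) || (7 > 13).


Operand types: bool || bool
Rule: logical operators take bool operands and yield bool
Result type: bool


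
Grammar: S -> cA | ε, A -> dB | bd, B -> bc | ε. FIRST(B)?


Per alternative of B: FIRST(bc) = {b}; FIRST(ε) = {ε}
FIRST(B) = {b, ε}


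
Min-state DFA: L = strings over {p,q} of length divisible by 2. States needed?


Track length mod 2: states 0..1, accept at 0
Minimal DFA: 2 states


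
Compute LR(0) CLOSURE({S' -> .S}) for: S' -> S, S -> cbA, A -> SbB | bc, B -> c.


Start: S' -> .S
For each item with dot before a nonterminal B, add B -> .γ for every B-production
Closure: [S' -> .S, S -> .cbA]


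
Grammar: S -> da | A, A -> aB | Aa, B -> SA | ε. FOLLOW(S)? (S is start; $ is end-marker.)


$ ∈ FOLLOW(S). For each A -> αBβ: add FIRST(β)\{ε} to FOLLOW(B); if β nullable, add FOLLOW(A).
FOLLOW(S) = {$, a}


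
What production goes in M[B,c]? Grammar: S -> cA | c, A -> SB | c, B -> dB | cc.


For [B, c]: 'c' ∈ FIRST(cc)
Entry: B -> cc


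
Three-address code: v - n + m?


Break into single-operator statements:
t1 = v - n
t2 = t1 + m


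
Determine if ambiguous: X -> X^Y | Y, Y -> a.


precedence layered via separate nonterminal Y: deterministic
Unambiguous


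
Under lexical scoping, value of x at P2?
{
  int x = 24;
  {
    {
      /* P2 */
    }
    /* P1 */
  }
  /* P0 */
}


P2's block does not declare x; resolves to the enclosing declaration at depth 0
x = 24


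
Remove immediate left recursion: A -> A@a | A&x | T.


Left-recursive alternatives: A@a, A&x; non-recursive: T
Introduce A': A -> TA', A' -> @aA' | &xA' | ε


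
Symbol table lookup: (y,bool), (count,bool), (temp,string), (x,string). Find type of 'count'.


Lookup 'count' → type bool


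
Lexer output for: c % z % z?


Scan left to right, longest-match per lexeme
Tokens: ID(c), OP(%), ID(z), OP(%), ID(z)


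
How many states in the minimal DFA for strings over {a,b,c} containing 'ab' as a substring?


KMP-style automaton: 2 progress states + 1 absorbing accept = 3
Minimal DFA: 3 states


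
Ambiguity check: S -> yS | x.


right-linear, alternatives start with distinct terminals 'y' vs 'x': unique leftmost derivation
Unambiguous


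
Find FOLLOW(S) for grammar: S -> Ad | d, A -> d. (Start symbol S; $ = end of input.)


$ ∈ FOLLOW(S). For each A -> αBβ: add FIRST(β)\{ε} to FOLLOW(B); if β nullable, add FOLLOW(A).
FOLLOW(S) = {$}


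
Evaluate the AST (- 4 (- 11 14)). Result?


Evaluate inner: (- 11 14) = -3
Evaluate root: (- 4 -3) = 7
Result: 7


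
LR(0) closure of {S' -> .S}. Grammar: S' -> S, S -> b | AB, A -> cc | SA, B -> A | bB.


Start: S' -> .S
For each item with dot before a nonterminal B, add B -> .γ for every B-production
Closure: [S' -> .S, S -> .b, S -> .AB, A -> .cc, A -> .SA]


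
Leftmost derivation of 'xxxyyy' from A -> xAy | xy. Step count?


Derivation: A => xAy => xxAyy => xxxyyy
Steps: 3


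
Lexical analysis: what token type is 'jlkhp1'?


Pattern: letter/underscore followed by alphanumerics, not a keyword
Type: IDENTIFIER


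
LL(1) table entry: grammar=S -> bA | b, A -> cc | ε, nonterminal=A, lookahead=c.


For [A, c]: 'c' ∈ FIRST(cc)
Entry: A -> cc


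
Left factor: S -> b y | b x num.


Common prefix: 'b'
Factored: S -> b S', S' -> y | x num


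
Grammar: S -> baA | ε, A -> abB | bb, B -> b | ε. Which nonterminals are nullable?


A nonterminal is nullable iff some alternative derives ε (directly, or every symbol in it is nullable)
Nullable: {B, S}


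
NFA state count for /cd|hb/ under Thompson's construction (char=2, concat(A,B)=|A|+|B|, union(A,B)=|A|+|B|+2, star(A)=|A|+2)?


Syntax tree has 4 char leaf(s), 1 union(s), 0 star(s)
chars contribute 4×2 = 8; each union adds +2; each star adds +2
Total: 8 + 2 + 0 = 10 states


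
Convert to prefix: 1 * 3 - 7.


left-to-right (same/higher precedence on left): tree is (- (* 1 3) 7)
Prefix: - * 1 3 7


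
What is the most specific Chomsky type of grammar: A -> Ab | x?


Left-linear: every RHS is a terminal or one nonterminal followed by a terminal
Classification: Type 3 (Regular)


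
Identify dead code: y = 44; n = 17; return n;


y is assigned but never read
Dead: 'y = 44'


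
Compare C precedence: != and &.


'!=' is equality (level 6); '&' is bitwise AND (level 5)
Higher level binds tighter
'!=' has higher precedence than '&'


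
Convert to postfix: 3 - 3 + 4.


Left to right (same or higher precedence on left)
Postfix: 3 3 - 4 +


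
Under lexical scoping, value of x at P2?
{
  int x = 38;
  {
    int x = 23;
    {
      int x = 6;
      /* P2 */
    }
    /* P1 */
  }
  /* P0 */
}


x declared in the same block as P2
x = 6


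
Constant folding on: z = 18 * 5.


18 * 5 = 90 at compile time
Optimized: z = 90


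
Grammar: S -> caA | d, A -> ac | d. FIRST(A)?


Per alternative of A: FIRST(ac) = {a}; FIRST(d) = {d}
FIRST(A) = {a, d}


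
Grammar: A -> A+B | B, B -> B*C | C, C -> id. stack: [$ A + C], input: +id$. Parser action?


'C' (not preceded by B*) is the handle for B -> C
Action: reduce (B -> C)


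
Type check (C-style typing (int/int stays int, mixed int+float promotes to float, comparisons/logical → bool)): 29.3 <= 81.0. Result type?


Operand types: float <= float
Rule: comparison yields bool
Result type: bool


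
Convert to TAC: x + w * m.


Break into single-operator statements:
t1 = w * m
t2 = x + t1


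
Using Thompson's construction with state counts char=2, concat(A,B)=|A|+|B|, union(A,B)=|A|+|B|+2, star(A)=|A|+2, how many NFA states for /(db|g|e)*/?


Syntax tree has 4 char leaf(s), 2 union(s), 1 star(s)
chars contribute 4×2 = 8; each union adds +2; each star adds +2
Total: 8 + 4 + 2 = 14 states


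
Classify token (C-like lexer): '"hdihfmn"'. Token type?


Pattern: double-quoted sequence
Type: STRING_LITERAL


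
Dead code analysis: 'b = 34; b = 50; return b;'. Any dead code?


first assignment to b is overwritten before any read
Dead: 'b = 34'


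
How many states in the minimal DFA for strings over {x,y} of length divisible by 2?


Track length mod 2: states 0..1, accept at 0
Minimal DFA: 2 states


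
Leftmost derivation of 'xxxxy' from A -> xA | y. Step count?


Derivation: A => xA => xxA => xxxA => xxxxA => xxxxy
Steps: 5


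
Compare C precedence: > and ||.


'>' is relational (level 7); '||' is logical OR (level 1)
Higher level binds tighter
'>' has higher precedence than '||'


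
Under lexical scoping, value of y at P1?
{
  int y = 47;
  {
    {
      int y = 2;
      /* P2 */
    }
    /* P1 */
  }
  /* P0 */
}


P1's block does not declare y; resolves to the enclosing declaration at depth 0
y = 47


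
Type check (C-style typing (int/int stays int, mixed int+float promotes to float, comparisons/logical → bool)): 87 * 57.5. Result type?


Operand types: int * float
Rule: mixed int/float promotes to float; int/int stays int
Result type: float


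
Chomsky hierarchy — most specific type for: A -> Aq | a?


Left-linear: every RHS is a terminal or one nonterminal followed by a terminal
Classification: Type 3 (Regular)


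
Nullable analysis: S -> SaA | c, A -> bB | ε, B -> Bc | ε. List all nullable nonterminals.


A nonterminal is nullable iff some alternative derives ε (directly, or every symbol in it is nullable)
Nullable: {A, B}


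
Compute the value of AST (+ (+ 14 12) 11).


Evaluate inner: (+ 14 12) = 26
Evaluate root: (+ 26 11) = 37
Result: 37


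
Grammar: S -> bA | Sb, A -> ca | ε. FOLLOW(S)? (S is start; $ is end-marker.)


$ ∈ FOLLOW(S). For each A -> αBβ: add FIRST(β)\{ε} to FOLLOW(B); if β nullable, add FOLLOW(A).
FOLLOW(S) = {$, b}


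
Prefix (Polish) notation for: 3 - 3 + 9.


left-to-right (same/higher precedence on left): tree is (+ (- 3 3) 9)
Prefix: + - 3 3 9


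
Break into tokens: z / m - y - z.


Scan left to right, longest-match per lexeme
Tokens: ID(z), OP(/), ID(m), OP(-), ID(y), OP(-), ID(z)


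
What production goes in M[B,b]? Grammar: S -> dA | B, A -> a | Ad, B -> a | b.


For [B, b]: 'b' ∈ FIRST(b)
Entry: B -> b


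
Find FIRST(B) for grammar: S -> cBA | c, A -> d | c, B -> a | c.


Per alternative of B: FIRST(a) = {a}; FIRST(c) = {c}
FIRST(B) = {a, c}


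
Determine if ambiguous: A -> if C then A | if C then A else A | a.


dangling else: 'if C then if C then a else a' parses two ways
Ambiguous


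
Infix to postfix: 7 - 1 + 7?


Left to right (same or higher precedence on left)
Postfix: 7 1 - 7 +


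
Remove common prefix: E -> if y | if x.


Common prefix: 'if'
Factored: E -> if E', E' -> y | x


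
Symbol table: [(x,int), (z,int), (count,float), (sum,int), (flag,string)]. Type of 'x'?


Lookup 'x' → type int


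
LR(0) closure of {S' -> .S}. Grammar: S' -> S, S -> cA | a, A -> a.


Start: S' -> .S
For each item with dot before a nonterminal B, add B -> .γ for every B-production
Closure: [S' -> .S, S -> .cA, S -> .a]


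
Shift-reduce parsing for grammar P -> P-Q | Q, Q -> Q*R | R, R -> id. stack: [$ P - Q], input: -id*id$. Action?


handle 'P-Q' on top; lookahead ∈ FOLLOW(P) = {-, $}
Action: reduce (P -> P-Q)


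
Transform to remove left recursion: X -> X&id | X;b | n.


Left-recursive alternatives: X&id, X;b; non-recursive: n
Introduce X': X -> nX', X' -> &idX' | ;bX' | ε


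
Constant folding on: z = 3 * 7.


3 * 7 = 21 at compile time
Optimized: z = 21


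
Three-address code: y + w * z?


Break into single-operator statements:
t1 = w * z
t2 = y + t1


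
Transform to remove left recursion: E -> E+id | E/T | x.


Left-recursive alternatives: E+id, E/T; non-recursive: x
Introduce E': E -> xE', E' -> +idE' | /TE' | ε


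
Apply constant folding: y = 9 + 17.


9 + 17 = 26 at compile time
Optimized: y = 26


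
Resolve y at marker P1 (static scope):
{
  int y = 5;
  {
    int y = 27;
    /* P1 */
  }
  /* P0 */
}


y declared in the same block as P1
y = 27


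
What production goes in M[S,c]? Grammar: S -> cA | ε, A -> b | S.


For [S, c]: 'c' ∈ FIRST(cA)
Entry: S -> cA


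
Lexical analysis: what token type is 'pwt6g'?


Pattern: letter/underscore followed by alphanumerics, not a keyword
Type: IDENTIFIER


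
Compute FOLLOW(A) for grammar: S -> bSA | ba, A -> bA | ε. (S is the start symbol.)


$ ∈ FOLLOW(S). For each A -> αBβ: add FIRST(β)\{ε} to FOLLOW(B); if β nullable, add FOLLOW(A).
FOLLOW(A) = {$, b}


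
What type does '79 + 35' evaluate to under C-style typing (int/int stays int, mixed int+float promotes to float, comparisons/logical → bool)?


Operand types: int + int
Rule: mixed int/float promotes to float; int/int stays int
Result type: int


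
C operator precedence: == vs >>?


'>>' is shift (level 8); '==' is equality (level 6)
Higher level binds tighter
'>>' has higher precedence than '=='


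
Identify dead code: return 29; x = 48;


statement follows a return and is unreachable
Dead: 'x = 48'


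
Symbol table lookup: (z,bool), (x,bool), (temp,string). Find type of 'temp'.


Lookup 'temp' → type string


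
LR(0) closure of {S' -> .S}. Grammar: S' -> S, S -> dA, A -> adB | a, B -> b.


Start: S' -> .S
For each item with dot before a nonterminal B, add B -> .γ for every B-production
Closure: [S' -> .S, S -> .dA]


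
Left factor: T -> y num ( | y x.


Common prefix: 'y'
Factored: T -> y T', T' -> num ( | x


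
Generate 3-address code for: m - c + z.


Break into single-operator statements:
t1 = m - c
t2 = t1 + z


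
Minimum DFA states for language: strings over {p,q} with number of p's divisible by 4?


Track (count of p) mod 4: states 0..3, accept at 0
Minimal DFA: 4 states


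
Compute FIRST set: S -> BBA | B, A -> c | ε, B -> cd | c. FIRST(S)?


Per alternative of S: FIRST(BBA) = {c}; FIRST(B) = {c}
FIRST(S) = {c}


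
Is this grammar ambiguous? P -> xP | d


right-linear, alternatives start with distinct terminals 'x' vs 'd': unique leftmost derivation
Unambiguous


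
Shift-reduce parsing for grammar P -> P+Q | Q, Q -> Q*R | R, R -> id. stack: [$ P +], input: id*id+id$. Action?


no handle ('P+' is not any RHS); shift 'id'
Action: shift


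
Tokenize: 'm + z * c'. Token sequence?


Scan left to right, longest-match per lexeme
Tokens: ID(m), OP(+), ID(z), OP(*), ID(c)


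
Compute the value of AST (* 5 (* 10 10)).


Evaluate inner: (* 10 10) = 100
Evaluate root: (* 5 100) = 500
Result: 500


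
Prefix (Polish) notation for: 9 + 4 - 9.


left-to-right (same/higher precedence on left): tree is (- (+ 9 4) 9)
Prefix: - + 9 4 9


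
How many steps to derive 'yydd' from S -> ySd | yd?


Derivation: S => ySd => yydd
Steps: 2


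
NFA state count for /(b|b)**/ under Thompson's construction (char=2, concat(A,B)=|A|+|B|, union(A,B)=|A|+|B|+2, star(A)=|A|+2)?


Syntax tree has 2 char leaf(s), 1 union(s), 2 star(s)
chars contribute 2×2 = 4; each union adds +2; each star adds +2
Total: 4 + 2 + 4 = 10 states


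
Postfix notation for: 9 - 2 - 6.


Left to right (same or higher precedence on left)
Postfix: 9 2 - 6 -


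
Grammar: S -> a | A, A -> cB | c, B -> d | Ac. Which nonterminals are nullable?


A nonterminal is nullable iff some alternative derives ε (directly, or every symbol in it is nullable)
Nullable: {}


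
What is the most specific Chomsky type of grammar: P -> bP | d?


Right-linear: every RHS is a terminal or a terminal followed by one nonterminal
Classification: Type 3 (Regular)


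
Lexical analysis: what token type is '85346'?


Pattern: digits only
Type: INTEGER_LITERAL


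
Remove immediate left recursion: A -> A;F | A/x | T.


Left-recursive alternatives: A;F, A/x; non-recursive: T
Introduce A': A -> TA', A' -> ;FA' | /xA' | ε


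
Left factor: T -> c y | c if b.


Common prefix: 'c'
Factored: T -> c T', T' -> y | if b


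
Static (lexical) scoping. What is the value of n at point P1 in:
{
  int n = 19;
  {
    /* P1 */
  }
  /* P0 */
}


P1's block does not declare n; resolves to the enclosing declaration at depth 0
n = 19


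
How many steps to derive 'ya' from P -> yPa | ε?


Derivation: P => yPa => ya
Steps: 2


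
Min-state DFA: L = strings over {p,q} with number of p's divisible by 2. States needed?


Track (count of p) mod 2: states 0..1, accept at 0
Minimal DFA: 2 states


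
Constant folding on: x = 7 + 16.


7 + 16 = 23 at compile time
Optimized: x = 23


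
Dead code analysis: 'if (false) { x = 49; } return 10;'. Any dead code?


condition is constant false, so the whole block is unreachable
Dead: 'if (false) { x = 49; }'


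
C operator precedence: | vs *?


'*' is multiplicative (level 10); '|' is bitwise OR (level 3)
Higher level binds tighter
'*' has higher precedence than '|'


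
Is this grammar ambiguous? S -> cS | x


right-linear, alternatives start with distinct terminals 'c' vs 'x': unique leftmost derivation
Unambiguous


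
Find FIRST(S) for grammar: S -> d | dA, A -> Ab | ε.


Per alternative of S: FIRST(d) = {d}; FIRST(dA) = {d}
FIRST(S) = {d}


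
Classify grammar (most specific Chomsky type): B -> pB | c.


Right-linear: every RHS is a terminal or a terminal followed by one nonterminal
Classification: Type 3 (Regular)


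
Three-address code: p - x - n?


Break into single-operator statements:
t1 = p - x
t2 = t1 - n


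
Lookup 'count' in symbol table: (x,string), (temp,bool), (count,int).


Lookup 'count' → type int


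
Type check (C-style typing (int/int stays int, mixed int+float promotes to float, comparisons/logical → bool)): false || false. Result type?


Operand types: bool || bool
Rule: logical operators take bool operands and yield bool
Result type: bool


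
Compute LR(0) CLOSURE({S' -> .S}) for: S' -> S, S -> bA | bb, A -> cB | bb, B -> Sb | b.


Start: S' -> .S
For each item with dot before a nonterminal B, add B -> .γ for every B-production
Closure: [S' -> .S, S -> .bA, S -> .bb]


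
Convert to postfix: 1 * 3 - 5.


Left to right (same or higher precedence on left)
Postfix: 1 3 * 5 -


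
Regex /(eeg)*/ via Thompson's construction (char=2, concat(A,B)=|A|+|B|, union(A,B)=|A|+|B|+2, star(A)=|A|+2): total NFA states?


Syntax tree has 3 char leaf(s), 0 union(s), 1 star(s)
chars contribute 3×2 = 6; each union adds +2; each star adds +2
Total: 6 + 0 + 2 = 8 states


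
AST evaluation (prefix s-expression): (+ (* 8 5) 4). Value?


Evaluate inner: (* 8 5) = 40
Evaluate root: (+ 40 4) = 44
Result: 44


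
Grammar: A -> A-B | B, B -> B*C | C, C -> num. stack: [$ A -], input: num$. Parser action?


no handle ('A-' is not any RHS); shift 'num'
Action: shift


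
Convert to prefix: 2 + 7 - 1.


left-to-right (same/higher precedence on left): tree is (- (+ 2 7) 1)
Prefix: - + 2 7 1


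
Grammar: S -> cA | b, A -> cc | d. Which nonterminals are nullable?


A nonterminal is nullable iff some alternative derives ε (directly, or every symbol in it is nullable)
Nullable: {}


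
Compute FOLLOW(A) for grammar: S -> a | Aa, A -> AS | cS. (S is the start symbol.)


$ ∈ FOLLOW(S). For each A -> αBβ: add FIRST(β)\{ε} to FOLLOW(B); if β nullable, add FOLLOW(A).
FOLLOW(A) = {a, c}


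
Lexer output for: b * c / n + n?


Scan left to right, longest-match per lexeme
Tokens: ID(b), OP(*), ID(c), OP(/), ID(n), OP(+), ID(n)


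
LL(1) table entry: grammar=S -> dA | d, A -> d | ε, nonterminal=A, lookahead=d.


For [A, d]: 'd' ∈ FIRST(d)
Entry: A -> d


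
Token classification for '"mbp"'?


Pattern: double-quoted sequence
Type: STRING_LITERAL


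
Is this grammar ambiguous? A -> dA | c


right-linear, alternatives start with distinct terminals 'd' vs 'c': unique leftmost derivation
Unambiguous


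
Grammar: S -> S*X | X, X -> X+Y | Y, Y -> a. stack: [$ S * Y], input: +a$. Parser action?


'Y' (not preceded by X+) is the handle for X -> Y
Action: reduce (X -> Y)


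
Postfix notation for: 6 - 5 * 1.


* has higher precedence, evaluate 5*1 first
Postfix: 6 5 1 * -


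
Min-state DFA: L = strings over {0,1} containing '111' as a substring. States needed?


KMP-style automaton: 3 progress states + 1 absorbing accept = 4
Minimal DFA: 4 states


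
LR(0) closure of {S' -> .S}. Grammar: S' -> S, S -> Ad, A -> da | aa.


Start: S' -> .S
For each item with dot before a nonterminal B, add B -> .γ for every B-production
Closure: [S' -> .S, S -> .Ad, A -> .da, A -> .aa]


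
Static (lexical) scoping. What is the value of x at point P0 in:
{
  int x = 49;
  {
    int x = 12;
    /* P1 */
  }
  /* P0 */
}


x declared in the same block as P0
x = 49


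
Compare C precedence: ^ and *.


'*' is multiplicative (level 10); '^' is bitwise XOR (level 4)
Higher level binds tighter
'*' has higher precedence than '^'


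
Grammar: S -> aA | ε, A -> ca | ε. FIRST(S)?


Per alternative of S: FIRST(aA) = {a}; FIRST(ε) = {ε}
FIRST(S) = {a, ε}


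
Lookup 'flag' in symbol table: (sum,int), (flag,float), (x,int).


Lookup 'flag' → type float


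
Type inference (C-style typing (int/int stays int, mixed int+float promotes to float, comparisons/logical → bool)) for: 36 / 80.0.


Operand types: int / float
Rule: mixed int/float promotes to float; int/int stays int
Result type: float


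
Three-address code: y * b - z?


Break into single-operator statements:
t1 = y * b
t2 = t1 - z


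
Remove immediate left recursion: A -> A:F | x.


Left-recursive alternatives: A:F; non-recursive: x
Introduce A': A -> xA', A' -> :FA' | ε


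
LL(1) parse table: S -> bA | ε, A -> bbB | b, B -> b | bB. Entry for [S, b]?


For [S, b]: 'b' ∈ FIRST(bA)
Entry: S -> bA


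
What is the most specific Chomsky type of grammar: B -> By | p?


Left-linear: every RHS is a terminal or one nonterminal followed by a terminal
Classification: Type 3 (Regular)


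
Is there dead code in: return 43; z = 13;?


statement follows a return and is unreachable
Dead: 'z = 13'


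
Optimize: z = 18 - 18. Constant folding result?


18 - 18 = 0 at compile time
Optimized: z = 0


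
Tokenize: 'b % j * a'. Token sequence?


Scan left to right, longest-match per lexeme
Tokens: ID(b), OP(%), ID(j), OP(*), ID(a)


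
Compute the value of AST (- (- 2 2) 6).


Evaluate inner: (- 2 2) = 0
Evaluate root: (- 0 6) = -6
Result: -6


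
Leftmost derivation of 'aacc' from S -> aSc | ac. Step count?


Derivation: S => aSc => aacc
Steps: 2


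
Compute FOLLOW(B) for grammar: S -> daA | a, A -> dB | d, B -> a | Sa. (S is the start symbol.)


$ ∈ FOLLOW(S). For each A -> αBβ: add FIRST(β)\{ε} to FOLLOW(B); if β nullable, add FOLLOW(A).
FOLLOW(B) = {$, a}


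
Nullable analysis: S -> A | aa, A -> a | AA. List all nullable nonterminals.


A nonterminal is nullable iff some alternative derives ε (directly, or every symbol in it is nullable)
Nullable: {}


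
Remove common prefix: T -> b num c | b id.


Common prefix: 'b'
Factored: T -> b T', T' -> num c | id


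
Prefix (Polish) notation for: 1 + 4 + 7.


left-to-right (same/higher precedence on left): tree is (+ (+ 1 4) 7)
Prefix: + + 1 4 7


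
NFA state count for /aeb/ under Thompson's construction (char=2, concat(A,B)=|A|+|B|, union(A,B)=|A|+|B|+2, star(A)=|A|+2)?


Syntax tree has 3 char leaf(s), 0 union(s), 0 star(s)
chars contribute 3×2 = 6; each union adds +2; each star adds +2
Total: 6 + 0 + 0 = 6 states


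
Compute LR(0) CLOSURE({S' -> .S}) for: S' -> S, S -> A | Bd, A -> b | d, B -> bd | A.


Start: S' -> .S
For each item with dot before a nonterminal B, add B -> .γ for every B-production
Closure: [S' -> .S, S -> .A, S -> .Bd, A -> .b, A -> .d, B -> .bd, B -> .A]


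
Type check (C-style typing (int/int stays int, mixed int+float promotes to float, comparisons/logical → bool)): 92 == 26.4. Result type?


Operand types: int == float
Rule: comparison yields bool
Result type: bool


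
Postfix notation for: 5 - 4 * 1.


* has higher precedence, evaluate 4*1 first
Postfix: 5 4 1 * -


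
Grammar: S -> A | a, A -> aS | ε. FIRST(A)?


Per alternative of A: FIRST(aS) = {a}; FIRST(ε) = {ε}
FIRST(A) = {a, ε}


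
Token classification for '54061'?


Pattern: digits only
Type: INTEGER_LITERAL


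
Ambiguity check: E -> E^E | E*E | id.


'id^id*id' has two parse trees (no precedence encoded between ^ and *)
Ambiguous


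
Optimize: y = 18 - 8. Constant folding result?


18 - 8 = 10 at compile time
Optimized: y = 10


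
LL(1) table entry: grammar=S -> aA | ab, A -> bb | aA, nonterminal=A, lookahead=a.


For [A, a]: 'a' ∈ FIRST(aA)
Entry: A -> aA


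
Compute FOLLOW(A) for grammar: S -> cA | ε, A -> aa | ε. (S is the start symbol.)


$ ∈ FOLLOW(S). For each A -> αBβ: add FIRST(β)\{ε} to FOLLOW(B); if β nullable, add FOLLOW(A).
FOLLOW(A) = {$}
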